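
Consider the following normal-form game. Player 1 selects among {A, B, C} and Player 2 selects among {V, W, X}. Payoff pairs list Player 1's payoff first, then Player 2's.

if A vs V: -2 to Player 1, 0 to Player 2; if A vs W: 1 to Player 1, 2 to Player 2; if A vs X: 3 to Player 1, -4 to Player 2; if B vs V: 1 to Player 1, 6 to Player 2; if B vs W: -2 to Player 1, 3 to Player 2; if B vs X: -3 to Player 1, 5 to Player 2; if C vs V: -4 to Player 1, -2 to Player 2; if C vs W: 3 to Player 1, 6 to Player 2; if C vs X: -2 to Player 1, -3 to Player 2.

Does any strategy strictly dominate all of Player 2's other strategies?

None

Check whether one of Player 2's strategies beats all alternatives regardless of what the opponent does.
V is not dominant: against A, W gives 2 > 0.
W is not dominant: against B, V gives 6 > 3.
X is not dominant: against A, V gives 0 > -4.
No single strategy is best against every opponent action.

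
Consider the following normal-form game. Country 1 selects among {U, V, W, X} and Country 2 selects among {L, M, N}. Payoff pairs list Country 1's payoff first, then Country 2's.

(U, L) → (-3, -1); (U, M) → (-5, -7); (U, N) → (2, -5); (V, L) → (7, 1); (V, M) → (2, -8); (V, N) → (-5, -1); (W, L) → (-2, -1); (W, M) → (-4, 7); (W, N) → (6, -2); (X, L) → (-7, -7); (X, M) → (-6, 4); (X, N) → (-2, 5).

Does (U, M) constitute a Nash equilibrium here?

No

Holding Country 2 at M: Country 1 gets -5 from U but could get 2 by switching to V. Country 1 has a profitable deviation.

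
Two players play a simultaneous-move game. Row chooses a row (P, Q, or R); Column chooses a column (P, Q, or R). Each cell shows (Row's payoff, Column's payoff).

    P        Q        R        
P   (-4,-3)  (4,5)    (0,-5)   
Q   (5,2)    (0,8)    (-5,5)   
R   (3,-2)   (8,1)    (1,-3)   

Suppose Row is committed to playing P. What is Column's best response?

With Row fixed at P, Column's payoffs are: P → -3, Q → 5, R → -5.
The maximum is 5, achieved by Q.

Q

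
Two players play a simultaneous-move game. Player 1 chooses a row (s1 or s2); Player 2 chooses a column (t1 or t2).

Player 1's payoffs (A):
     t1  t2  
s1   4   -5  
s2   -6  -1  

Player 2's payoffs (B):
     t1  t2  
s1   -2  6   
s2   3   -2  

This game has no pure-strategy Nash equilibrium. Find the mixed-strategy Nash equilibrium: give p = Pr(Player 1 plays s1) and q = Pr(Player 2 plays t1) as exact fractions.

p = 5/13, q = 2/7

Each player's mixing probability is pinned down by making the *other* player indifferent.
Player 2 indifferent between t1 and t2: p·(-2) + (1−p)·3 = p·6 + (1−p)·(-2) ⟹ 3 + (-5)p = (-2) + 8p ⟹ p = 5/13.
Player 1 indifferent between s1 and s2: q·4 + (1−q)·(-5) = q·(-6) + (1−q)·(-1) ⟹ (-5) + 9q = (-1) + (-5)q ⟹ q = 2/7.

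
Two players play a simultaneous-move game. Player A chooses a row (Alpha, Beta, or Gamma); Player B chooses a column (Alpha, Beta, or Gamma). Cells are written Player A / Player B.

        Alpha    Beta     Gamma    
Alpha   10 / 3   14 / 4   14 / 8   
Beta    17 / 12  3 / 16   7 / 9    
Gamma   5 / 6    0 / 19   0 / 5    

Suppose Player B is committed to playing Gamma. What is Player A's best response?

Alpha

With Player B fixed at Gamma, Player A's payoffs are: Alpha → 14, Beta → 7, Gamma → 0.
The maximum is 14, achieved by Alpha.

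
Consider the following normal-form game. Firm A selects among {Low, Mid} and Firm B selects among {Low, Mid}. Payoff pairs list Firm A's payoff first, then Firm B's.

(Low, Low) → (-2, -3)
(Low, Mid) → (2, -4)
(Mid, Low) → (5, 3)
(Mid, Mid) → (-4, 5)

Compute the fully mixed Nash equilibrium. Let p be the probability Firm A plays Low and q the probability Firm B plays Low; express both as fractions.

In a mixed NE each player is indifferent between their pure strategies, so the opponent's mix sets the indifference.
Firm B indifferent between Low and Mid: p·(-3) + (1−p)·3 = p·(-4) + (1−p)·5 ⟹ 3 + (-6)p = 5 + (-9)p ⟹ p = 2/3.
Firm A indifferent between Low and Mid: q·(-2) + (1−q)·2 = q·5 + (1−q)·(-4) ⟹ 2 + (-4)q = (-4) + 9q ⟹ q = 6/13.

p = 2/3, q = 6/13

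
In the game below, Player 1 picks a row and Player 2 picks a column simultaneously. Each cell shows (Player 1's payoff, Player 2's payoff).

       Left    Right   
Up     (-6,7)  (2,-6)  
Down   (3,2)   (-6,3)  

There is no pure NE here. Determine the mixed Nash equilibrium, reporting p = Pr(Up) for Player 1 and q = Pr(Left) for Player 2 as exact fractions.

p = 1/14, q = 8/17

In a mixed NE each player is indifferent between their pure strategies, so the opponent's mix sets the indifference.
Player 2 indifferent between Left and Right: p·7 + (1−p)·2 = p·(-6) + (1−p)·3 ⟹ 2 + 5p = 3 + (-9)p ⟹ p = 1/14.
Player 1 indifferent between Up and Down: q·(-6) + (1−q)·2 = q·3 + (1−q)·(-6) ⟹ 2 + (-8)q = (-6) + 9q ⟹ q = 8/17.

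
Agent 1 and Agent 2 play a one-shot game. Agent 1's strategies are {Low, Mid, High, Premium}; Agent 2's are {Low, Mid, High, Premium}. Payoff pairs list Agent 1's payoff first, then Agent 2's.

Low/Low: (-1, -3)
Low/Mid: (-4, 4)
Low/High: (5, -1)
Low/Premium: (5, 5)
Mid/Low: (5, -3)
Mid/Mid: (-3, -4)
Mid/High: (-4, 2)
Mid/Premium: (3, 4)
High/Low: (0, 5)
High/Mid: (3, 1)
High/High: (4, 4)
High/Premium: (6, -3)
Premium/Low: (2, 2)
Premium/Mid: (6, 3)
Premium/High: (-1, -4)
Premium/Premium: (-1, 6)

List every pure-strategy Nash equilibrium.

Check mutual best responses: a cell is a NE iff neither player can gain by unilaterally deviating.
Agent 1's best responses — vs Low: Mid (payoff 5); vs Mid: Premium (payoff 6); vs High: Low (payoff 5); vs Premium: High (payoff 6).
Agent 2's best responses — vs Low: Premium (payoff 5); vs Mid: Premium (payoff 4); vs High: Low (payoff 5); vs Premium: Premium (payoff 6).
No cell has both players best-responding. For instance, Agent 1's best reply to Low is Mid, but against Mid Agent 2 prefers Premium over Low.

No pure-strategy Nash equilibrium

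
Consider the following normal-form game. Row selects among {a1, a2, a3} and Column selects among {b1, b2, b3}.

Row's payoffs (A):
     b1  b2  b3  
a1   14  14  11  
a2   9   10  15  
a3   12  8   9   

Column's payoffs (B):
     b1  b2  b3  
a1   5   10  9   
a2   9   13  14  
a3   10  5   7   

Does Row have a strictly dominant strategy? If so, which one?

No strictly dominant strategy

A strategy is strictly dominant if it gives Row a strictly higher payoff than every other strategy, against every choice by the opponent.
a1 is not dominant: against b3, a2 gives 15 > 11.
a2 is not dominant: against b1, a1 gives 14 > 9.
a3 is not dominant: against b1, a1 gives 14 > 12.
No single strategy is best against every opponent action.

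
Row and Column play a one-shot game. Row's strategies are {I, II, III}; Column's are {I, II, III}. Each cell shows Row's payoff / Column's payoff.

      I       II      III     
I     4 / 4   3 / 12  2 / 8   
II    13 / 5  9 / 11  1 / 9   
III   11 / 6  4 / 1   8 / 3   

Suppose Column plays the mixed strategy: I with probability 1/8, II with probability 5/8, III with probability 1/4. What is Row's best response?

Row's best reply maximizes expected payoff against the mix.
I: (1/8)·4 + (5/8)·3 + (1/4)·2 = 23/8
II: (1/8)·13 + (5/8)·9 + (1/4)·1 = 15/2
III: (1/8)·11 + (5/8)·4 + (1/4)·8 = 47/8
Highest expected payoff is 15/2, from II.

II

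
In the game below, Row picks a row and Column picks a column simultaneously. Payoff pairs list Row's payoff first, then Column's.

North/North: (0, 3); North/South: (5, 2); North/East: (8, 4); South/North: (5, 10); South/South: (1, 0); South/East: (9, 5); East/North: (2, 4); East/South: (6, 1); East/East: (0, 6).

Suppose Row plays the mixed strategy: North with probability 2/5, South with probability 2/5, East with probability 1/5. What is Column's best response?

Column's best reply maximizes expected payoff against the mix.
North: (2/5)·3 + (2/5)·10 + (1/5)·4 = 6
South: (2/5)·2 + (2/5)·0 + (1/5)·1 = 1
East: (2/5)·4 + (2/5)·5 + (1/5)·6 = 24/5
Highest expected payoff is 6, from North.

North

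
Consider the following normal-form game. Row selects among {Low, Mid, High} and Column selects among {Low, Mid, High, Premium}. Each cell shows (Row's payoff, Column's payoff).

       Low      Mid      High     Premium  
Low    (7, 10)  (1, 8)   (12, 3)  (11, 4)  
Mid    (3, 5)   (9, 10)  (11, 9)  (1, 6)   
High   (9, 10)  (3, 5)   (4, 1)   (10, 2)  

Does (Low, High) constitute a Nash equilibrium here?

No

Holding Column at High: Row gets 12 from Low, versus 11 from Mid, 4 from High. No profitable deviation for Row.
Holding Row at Low: Column gets 3 from High but could get 10 by switching to Low. Column has a profitable deviation.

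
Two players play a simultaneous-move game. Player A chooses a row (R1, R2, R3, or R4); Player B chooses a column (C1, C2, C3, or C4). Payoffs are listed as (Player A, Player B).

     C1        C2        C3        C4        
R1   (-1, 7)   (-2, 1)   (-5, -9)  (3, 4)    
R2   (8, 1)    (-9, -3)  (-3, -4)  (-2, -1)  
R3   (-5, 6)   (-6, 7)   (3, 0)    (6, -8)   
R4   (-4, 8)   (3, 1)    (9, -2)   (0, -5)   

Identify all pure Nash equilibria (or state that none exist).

Find each player's best response to every opponent strategy; NE are the intersections.
Player A's best responses — vs C1: R2 (payoff 8); vs C2: R4 (payoff 3); vs C3: R4 (payoff 9); vs C4: R3 (payoff 6).
Player B's best responses — vs R1: C1 (payoff 7); vs R2: C1 (payoff 1); vs R3: C2 (payoff 7); vs R4: C1 (payoff 8).
The only mutual best response is (R2, C1); neither player gains by switching there.

(R2, C1)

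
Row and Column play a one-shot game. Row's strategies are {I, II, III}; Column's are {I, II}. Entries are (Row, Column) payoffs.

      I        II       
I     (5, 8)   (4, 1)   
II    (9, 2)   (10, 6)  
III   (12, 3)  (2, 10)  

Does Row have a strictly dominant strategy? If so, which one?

Check whether one of Row's strategies beats all alternatives regardless of what the opponent does.
I is not dominant: against I, II gives 9 > 5.
II is not dominant: against I, III gives 12 > 9.
III is not dominant: against II, I gives 4 > 2.
No single strategy is best against every opponent action.

No strictly dominant strategy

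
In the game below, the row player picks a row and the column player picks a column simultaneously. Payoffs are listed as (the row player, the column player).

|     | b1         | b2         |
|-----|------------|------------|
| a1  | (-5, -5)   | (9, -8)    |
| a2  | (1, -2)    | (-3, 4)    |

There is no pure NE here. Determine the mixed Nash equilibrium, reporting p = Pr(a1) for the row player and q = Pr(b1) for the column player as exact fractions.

p = 2/3, q = 2/3

Each player's mixing probability is pinned down by making the *other* player indifferent.
The column player indifferent between b1 and b2: p·(-5) + (1−p)·(-2) = p·(-8) + (1−p)·4 ⟹ (-2) + (-3)p = 4 + (-12)p ⟹ p = 2/3.
The row player indifferent between a1 and a2: q·(-5) + (1−q)·9 = q·1 + (1−q)·(-3) ⟹ 9 + (-14)q = (-3) + 4q ⟹ q = 2/3.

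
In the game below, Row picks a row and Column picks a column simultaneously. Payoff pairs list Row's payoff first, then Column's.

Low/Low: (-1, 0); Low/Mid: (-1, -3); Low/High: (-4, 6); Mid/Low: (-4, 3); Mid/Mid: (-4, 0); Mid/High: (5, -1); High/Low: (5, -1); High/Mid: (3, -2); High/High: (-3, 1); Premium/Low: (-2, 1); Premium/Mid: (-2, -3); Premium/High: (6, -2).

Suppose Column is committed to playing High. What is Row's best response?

Premium

With Column fixed at High, Row's payoffs are: Low → -4, Mid → 5, High → -3, Premium → 6.
The maximum is 6, achieved by Premium.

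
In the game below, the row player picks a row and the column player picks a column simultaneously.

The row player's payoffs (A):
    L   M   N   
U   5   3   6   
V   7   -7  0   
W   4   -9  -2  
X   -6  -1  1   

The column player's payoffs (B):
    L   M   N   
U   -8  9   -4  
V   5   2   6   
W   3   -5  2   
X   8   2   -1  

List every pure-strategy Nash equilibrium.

Find each player's best response to every opponent strategy; NE are the intersections.
The row player's best responses — vs L: V (payoff 7); vs M: U (payoff 3); vs N: U (payoff 6).
The column player's best responses — vs U: M (payoff 9); vs V: N (payoff 6); vs W: L (payoff 3); vs X: L (payoff 8).
The only mutual best response is (U, M); neither player gains by switching there.

(U, M)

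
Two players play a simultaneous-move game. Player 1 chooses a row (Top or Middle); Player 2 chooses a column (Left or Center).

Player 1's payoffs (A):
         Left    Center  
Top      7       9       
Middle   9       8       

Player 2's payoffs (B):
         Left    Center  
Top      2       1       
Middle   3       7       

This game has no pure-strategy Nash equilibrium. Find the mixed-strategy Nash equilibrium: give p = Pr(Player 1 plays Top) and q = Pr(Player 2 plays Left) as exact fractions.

p = 4/5, q = 1/3

In a mixed NE each player is indifferent between their pure strategies, so the opponent's mix sets the indifference.
Player 2 indifferent between Left and Center: p·2 + (1−p)·3 = p·1 + (1−p)·7 ⟹ 3 + (-1)p = 7 + (-6)p ⟹ p = 4/5.
Player 1 indifferent between Top and Middle: q·7 + (1−q)·9 = q·9 + (1−q)·8 ⟹ 9 + (-2)q = 8 + 1q ⟹ q = 1/3.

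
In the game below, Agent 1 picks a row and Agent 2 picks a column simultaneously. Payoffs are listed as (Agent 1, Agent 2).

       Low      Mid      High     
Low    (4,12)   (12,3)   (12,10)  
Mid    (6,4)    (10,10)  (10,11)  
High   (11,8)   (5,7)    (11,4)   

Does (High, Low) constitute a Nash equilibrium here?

Yes

Holding Agent 2 at Low: Agent 1 gets 11 from High, versus 4 from Low, 6 from Mid. No profitable deviation for Agent 1.
Holding Agent 1 at High: Agent 2 gets 8 from Low, versus 7 from Mid, 4 from High. No profitable deviation for Agent 2 either.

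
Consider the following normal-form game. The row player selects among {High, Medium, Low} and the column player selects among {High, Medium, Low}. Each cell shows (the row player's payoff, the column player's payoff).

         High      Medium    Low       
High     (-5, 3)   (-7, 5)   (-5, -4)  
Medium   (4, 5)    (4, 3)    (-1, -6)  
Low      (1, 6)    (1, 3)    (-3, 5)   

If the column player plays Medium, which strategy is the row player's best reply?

With the column player fixed at Medium, the row player's payoffs are: High → -7, Medium → 4, Low → 1.
The maximum is 4, achieved by Medium.

Medium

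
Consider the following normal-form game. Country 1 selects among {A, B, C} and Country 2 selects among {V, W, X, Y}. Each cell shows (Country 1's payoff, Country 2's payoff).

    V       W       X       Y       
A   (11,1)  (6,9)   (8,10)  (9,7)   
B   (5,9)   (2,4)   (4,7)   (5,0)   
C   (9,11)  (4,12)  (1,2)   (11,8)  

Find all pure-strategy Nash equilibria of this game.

Check mutual best responses: a cell is a NE iff neither player can gain by unilaterally deviating.
Country 1's best responses — vs V: A (payoff 11); vs W: A (payoff 6); vs X: A (payoff 8); vs Y: C (payoff 11).
Country 2's best responses — vs A: X (payoff 10); vs B: V (payoff 9); vs C: W (payoff 12).
The only mutual best response is (A, X); neither player gains by switching there.

(A, X)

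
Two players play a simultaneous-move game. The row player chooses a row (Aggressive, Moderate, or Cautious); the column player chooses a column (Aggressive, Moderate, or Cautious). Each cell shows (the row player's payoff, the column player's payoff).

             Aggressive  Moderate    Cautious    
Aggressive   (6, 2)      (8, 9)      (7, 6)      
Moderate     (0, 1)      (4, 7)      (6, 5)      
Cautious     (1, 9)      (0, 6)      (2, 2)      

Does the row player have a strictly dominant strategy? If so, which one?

Check whether one of the row player's strategies beats all alternatives regardless of what the opponent does.
Aggressive strictly dominates: vs Aggressive: 6 > each of {0, 1}; vs Moderate: 8 > each of {4, 0}; vs Cautious: 7 > each of {6, 2}.

Aggressive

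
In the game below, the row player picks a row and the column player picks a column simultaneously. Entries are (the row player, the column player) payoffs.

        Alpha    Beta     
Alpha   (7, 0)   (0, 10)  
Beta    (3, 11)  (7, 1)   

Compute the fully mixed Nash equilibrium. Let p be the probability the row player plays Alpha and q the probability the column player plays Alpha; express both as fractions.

p = 1/2, q = 7/11

Each player's mixing probability is pinned down by making the *other* player indifferent.
The column player indifferent between Alpha and Beta: p·0 + (1−p)·11 = p·10 + (1−p)·1 ⟹ 11 + (-11)p = 1 + 9p ⟹ p = 1/2.
The row player indifferent between Alpha and Beta: q·7 + (1−q)·0 = q·3 + (1−q)·7 ⟹ 0 + 7q = 7 + (-4)q ⟹ q = 7/11.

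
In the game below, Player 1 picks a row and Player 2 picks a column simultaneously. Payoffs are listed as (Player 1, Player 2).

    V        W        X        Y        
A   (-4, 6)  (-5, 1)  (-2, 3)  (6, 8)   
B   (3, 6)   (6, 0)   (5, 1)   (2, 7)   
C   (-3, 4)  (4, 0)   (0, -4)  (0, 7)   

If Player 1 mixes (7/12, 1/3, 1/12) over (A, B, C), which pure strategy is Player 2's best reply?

Y

Player 2's best reply maximizes expected payoff against the mix.
V: (7/12)·6 + (1/3)·6 + (1/12)·4 = 35/6
W: (7/12)·1 + (1/3)·0 + (1/12)·0 = 7/12
X: (7/12)·3 + (1/3)·1 + (1/12)·(-4) = 7/4
Y: (7/12)·8 + (1/3)·7 + (1/12)·7 = 91/12
Highest expected payoff is 91/12, from Y.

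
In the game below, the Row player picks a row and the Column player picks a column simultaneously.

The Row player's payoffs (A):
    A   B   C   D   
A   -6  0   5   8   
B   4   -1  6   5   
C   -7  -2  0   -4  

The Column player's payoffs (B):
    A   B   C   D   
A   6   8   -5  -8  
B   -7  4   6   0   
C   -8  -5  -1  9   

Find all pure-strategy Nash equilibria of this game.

A profile is a Nash equilibrium when each player is best-responding to the other.
The Row player's best responses — vs A: B (payoff 4); vs B: A (payoff 0); vs C: B (payoff 6); vs D: A (payoff 8).
The Column player's best responses — vs A: B (payoff 8); vs B: C (payoff 6); vs C: D (payoff 9).
Mutual best responses occur at (A, B) and (B, C); at each, neither player gains by switching.

(A, B) and (B, C)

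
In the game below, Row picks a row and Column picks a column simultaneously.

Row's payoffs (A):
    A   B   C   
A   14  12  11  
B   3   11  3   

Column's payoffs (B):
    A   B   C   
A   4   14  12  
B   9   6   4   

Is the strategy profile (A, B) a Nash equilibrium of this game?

Holding Column at B: Row gets 12 from A, versus 11 from B. No profitable deviation for Row.
Holding Row at A: Column gets 14 from B, versus 4 from A, 12 from C. No profitable deviation for Column either.

Yes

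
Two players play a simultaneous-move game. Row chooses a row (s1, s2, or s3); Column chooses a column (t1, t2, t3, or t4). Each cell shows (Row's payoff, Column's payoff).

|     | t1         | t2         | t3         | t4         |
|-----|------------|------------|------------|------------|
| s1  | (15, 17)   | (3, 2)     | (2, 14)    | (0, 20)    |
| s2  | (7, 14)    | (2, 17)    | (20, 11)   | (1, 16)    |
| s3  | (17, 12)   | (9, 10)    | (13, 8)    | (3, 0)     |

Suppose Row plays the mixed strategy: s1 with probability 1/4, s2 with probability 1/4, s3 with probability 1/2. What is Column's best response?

Column's best reply maximizes expected payoff against the mix.
t1: (1/4)·17 + (1/4)·14 + (1/2)·12 = 55/4
t2: (1/4)·2 + (1/4)·17 + (1/2)·10 = 39/4
t3: (1/4)·14 + (1/4)·11 + (1/2)·8 = 41/4
t4: (1/4)·20 + (1/4)·16 + (1/2)·0 = 9
Highest expected payoff is 55/4, from t1.

t1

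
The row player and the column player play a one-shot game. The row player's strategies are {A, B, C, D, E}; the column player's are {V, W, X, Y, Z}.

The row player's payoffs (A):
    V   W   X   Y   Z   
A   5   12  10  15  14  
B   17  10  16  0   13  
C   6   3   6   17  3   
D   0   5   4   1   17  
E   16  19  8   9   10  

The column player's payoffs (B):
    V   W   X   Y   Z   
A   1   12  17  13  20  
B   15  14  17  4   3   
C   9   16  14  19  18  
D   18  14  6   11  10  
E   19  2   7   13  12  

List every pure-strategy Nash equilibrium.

(B, X) and (C, Y)

A profile is a Nash equilibrium when each player is best-responding to the other.
The row player's best responses — vs V: B (payoff 17); vs W: E (payoff 19); vs X: B (payoff 16); vs Y: C (payoff 17); vs Z: D (payoff 17).
The column player's best responses — vs A: Z (payoff 20); vs B: X (payoff 17); vs C: Y (payoff 19); vs D: V (payoff 18); vs E: V (payoff 19).
Mutual best responses occur at (B, X) and (C, Y); at each, neither player gains by switching.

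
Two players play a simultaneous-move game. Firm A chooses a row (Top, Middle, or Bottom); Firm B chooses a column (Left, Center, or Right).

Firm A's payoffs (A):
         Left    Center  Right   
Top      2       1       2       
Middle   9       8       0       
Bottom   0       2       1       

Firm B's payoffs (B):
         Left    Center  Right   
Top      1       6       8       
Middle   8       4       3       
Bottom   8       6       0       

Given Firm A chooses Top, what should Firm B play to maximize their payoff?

Right

With Firm A fixed at Top, Firm B's payoffs are: Left → 1, Center → 6, Right → 8.
The maximum is 8, achieved by Right.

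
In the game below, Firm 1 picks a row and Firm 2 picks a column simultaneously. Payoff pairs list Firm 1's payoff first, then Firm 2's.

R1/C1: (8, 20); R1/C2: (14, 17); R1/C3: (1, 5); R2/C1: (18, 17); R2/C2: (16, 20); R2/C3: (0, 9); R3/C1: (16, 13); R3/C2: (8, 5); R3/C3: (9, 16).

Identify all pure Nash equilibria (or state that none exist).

(R2, C2) and (R3, C3)

Check mutual best responses: a cell is a NE iff neither player can gain by unilaterally deviating.
Firm 1's best responses — vs C1: R2 (payoff 18); vs C2: R2 (payoff 16); vs C3: R3 (payoff 9).
Firm 2's best responses — vs R1: C1 (payoff 20); vs R2: C2 (payoff 20); vs R3: C3 (payoff 16).
Mutual best responses occur at (R2, C2) and (R3, C3); at each, neither player gains by switching.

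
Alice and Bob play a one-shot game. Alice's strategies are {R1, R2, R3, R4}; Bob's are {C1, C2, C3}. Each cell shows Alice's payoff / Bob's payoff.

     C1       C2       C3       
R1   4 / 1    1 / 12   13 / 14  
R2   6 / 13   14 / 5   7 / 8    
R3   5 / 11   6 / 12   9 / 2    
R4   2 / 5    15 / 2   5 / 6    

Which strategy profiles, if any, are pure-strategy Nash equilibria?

Check mutual best responses: a cell is a NE iff neither player can gain by unilaterally deviating.
Alice's best responses — vs C1: R2 (payoff 6); vs C2: R4 (payoff 15); vs C3: R1 (payoff 13).
Bob's best responses — vs R1: C3 (payoff 14); vs R2: C1 (payoff 13); vs R3: C2 (payoff 12); vs R4: C3 (payoff 6).
Mutual best responses occur at (R1, C3) and (R2, C1); at each, neither player gains by switching.

(R1, C3) and (R2, C1)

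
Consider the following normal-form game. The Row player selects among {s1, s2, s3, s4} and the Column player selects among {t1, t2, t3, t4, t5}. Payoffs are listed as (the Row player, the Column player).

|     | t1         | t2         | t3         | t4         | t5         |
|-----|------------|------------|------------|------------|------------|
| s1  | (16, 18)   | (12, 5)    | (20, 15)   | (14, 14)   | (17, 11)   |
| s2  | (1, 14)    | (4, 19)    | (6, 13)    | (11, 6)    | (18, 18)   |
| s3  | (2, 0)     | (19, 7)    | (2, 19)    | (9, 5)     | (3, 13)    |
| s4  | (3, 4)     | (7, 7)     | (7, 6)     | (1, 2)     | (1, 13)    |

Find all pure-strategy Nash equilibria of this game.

Find each player's best response to every opponent strategy; NE are the intersections.
The Row player's best responses — vs t1: s1 (payoff 16); vs t2: s3 (payoff 19); vs t3: s1 (payoff 20); vs t4: s1 (payoff 14); vs t5: s2 (payoff 18).
The Column player's best responses — vs s1: t1 (payoff 18); vs s2: t2 (payoff 19); vs s3: t3 (payoff 19); vs s4: t5 (payoff 13).
The only mutual best response is (s1, t1); neither player gains by switching there.

(s1, t1)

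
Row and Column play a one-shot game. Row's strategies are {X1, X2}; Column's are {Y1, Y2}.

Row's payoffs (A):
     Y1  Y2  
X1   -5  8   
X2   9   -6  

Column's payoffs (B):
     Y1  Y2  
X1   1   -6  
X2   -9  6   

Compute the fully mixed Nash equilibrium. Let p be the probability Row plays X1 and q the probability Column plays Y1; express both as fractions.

p = 15/22, q = 1/2

Each player's mixing probability is pinned down by making the *other* player indifferent.
Column indifferent between Y1 and Y2: p·1 + (1−p)·(-9) = p·(-6) + (1−p)·6 ⟹ (-9) + 10p = 6 + (-12)p ⟹ p = 15/22.
Row indifferent between X1 and X2: q·(-5) + (1−q)·8 = q·9 + (1−q)·(-6) ⟹ 8 + (-13)q = (-6) + 15q ⟹ q = 1/2.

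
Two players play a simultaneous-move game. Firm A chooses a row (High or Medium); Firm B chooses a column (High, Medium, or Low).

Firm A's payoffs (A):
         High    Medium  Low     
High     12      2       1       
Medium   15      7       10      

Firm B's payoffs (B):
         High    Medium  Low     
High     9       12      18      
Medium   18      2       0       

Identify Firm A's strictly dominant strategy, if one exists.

Medium

A strategy is strictly dominant if it gives Firm A a strictly higher payoff than every other strategy, against every choice by the opponent.
Medium strictly dominates: vs High: 15 > 12; vs Medium: 7 > 2; vs Low: 10 > 1.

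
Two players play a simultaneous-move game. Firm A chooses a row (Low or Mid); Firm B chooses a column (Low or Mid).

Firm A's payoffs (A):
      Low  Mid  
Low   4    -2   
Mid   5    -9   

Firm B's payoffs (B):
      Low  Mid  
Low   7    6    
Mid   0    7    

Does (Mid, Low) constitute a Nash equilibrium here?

Holding Firm B at Low: Firm A gets 5 from Mid, versus 4 from Low. No profitable deviation for Firm A.
Holding Firm A at Mid: Firm B gets 0 from Low but could get 7 by switching to Mid. Firm B has a profitable deviation.

No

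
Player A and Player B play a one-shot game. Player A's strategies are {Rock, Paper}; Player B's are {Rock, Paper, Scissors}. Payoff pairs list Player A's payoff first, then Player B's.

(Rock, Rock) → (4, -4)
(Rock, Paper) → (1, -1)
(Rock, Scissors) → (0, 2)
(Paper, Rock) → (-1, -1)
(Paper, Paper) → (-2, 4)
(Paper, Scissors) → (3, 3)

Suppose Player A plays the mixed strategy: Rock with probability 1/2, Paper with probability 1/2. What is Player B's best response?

Scissors

Player B's best reply maximizes expected payoff against the mix.
Rock: (1/2)·(-4) + (1/2)·(-1) = -5/2
Paper: (1/2)·(-1) + (1/2)·4 = 3/2
Scissors: (1/2)·2 + (1/2)·3 = 5/2
Highest expected payoff is 5/2, from Scissors.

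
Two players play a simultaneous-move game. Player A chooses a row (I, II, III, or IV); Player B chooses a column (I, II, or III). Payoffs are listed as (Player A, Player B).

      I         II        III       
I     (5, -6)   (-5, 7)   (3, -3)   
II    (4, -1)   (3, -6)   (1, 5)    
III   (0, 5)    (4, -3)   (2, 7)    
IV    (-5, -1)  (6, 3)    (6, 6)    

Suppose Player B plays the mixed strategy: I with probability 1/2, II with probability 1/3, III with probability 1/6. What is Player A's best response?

II

Compute Player A's expected payoff from each pure strategy against the given mix.
I: (1/2)·5 + (1/3)·(-5) + (1/6)·3 = 4/3
II: (1/2)·4 + (1/3)·3 + (1/6)·1 = 19/6
III: (1/2)·0 + (1/3)·4 + (1/6)·2 = 5/3
IV: (1/2)·(-5) + (1/3)·6 + (1/6)·6 = 1/2
Highest expected payoff is 19/6, from II.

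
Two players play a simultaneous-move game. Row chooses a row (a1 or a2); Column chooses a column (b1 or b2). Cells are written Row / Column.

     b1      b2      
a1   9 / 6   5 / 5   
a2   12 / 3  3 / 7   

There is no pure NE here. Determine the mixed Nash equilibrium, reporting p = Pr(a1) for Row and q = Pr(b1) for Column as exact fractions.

In a mixed NE each player is indifferent between their pure strategies, so the opponent's mix sets the indifference.
Column indifferent between b1 and b2: p·6 + (1−p)·3 = p·5 + (1−p)·7 ⟹ 3 + 3p = 7 + (-2)p ⟹ p = 4/5.
Row indifferent between a1 and a2: q·9 + (1−q)·5 = q·12 + (1−q)·3 ⟹ 5 + 4q = 3 + 9q ⟹ q = 2/5.

p = 4/5, q = 2/5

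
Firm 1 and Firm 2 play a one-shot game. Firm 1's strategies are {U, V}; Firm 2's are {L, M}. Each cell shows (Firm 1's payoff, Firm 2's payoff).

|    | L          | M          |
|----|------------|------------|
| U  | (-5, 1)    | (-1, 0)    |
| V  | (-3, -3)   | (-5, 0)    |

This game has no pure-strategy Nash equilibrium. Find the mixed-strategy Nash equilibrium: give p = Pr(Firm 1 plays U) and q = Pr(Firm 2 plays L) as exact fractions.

In a mixed NE each player is indifferent between their pure strategies, so the opponent's mix sets the indifference.
Firm 2 indifferent between L and M: p·1 + (1−p)·(-3) = p·0 + (1−p)·0 ⟹ (-3) + 4p = 0 + 0p ⟹ p = 3/4.
Firm 1 indifferent between U and V: q·(-5) + (1−q)·(-1) = q·(-3) + (1−q)·(-5) ⟹ (-1) + (-4)q = (-5) + 2q ⟹ q = 2/3.

p = 3/4, q = 2/3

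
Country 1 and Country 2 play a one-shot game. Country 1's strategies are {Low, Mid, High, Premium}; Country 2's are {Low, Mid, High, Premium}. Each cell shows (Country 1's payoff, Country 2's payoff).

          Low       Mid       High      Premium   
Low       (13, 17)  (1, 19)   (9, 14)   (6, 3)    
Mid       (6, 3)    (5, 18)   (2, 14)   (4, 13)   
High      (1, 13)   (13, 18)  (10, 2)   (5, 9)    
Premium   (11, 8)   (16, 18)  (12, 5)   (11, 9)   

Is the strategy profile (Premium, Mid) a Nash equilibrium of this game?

Holding Country 2 at Mid: Country 1 gets 16 from Premium, versus 1 from Low, 5 from Mid, 13 from High. No profitable deviation for Country 1.
Holding Country 1 at Premium: Country 2 gets 18 from Mid, versus 8 from Low, 5 from High, 9 from Premium. No profitable deviation for Country 2 either.

Yes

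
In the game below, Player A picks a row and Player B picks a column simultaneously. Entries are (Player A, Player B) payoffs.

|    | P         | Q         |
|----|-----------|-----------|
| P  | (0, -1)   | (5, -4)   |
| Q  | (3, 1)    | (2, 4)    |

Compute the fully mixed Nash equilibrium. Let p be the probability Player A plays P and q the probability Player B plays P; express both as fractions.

Each player's mixing probability is pinned down by making the *other* player indifferent.
Player B indifferent between P and Q: p·(-1) + (1−p)·1 = p·(-4) + (1−p)·4 ⟹ 1 + (-2)p = 4 + (-8)p ⟹ p = 1/2.
Player A indifferent between P and Q: q·0 + (1−q)·5 = q·3 + (1−q)·2 ⟹ 5 + (-5)q = 2 + 1q ⟹ q = 1/2.

p = 1/2, q = 1/2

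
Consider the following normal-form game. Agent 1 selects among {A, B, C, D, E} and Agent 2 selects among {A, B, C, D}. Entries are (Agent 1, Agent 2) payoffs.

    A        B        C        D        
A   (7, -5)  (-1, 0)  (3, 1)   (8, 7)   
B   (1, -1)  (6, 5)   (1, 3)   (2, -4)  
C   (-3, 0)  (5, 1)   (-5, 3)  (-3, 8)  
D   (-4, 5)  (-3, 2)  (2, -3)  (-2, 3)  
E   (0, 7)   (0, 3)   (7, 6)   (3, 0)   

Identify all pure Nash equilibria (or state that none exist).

(A, D) and (B, B)

Find each player's best response to every opponent strategy; NE are the intersections.
Agent 1's best responses — vs A: A (payoff 7); vs B: B (payoff 6); vs C: E (payoff 7); vs D: A (payoff 8).
Agent 2's best responses — vs A: D (payoff 7); vs B: B (payoff 5); vs C: D (payoff 8); vs D: A (payoff 5); vs E: A (payoff 7).
Mutual best responses occur at (A, D) and (B, B); at each, neither player gains by switching.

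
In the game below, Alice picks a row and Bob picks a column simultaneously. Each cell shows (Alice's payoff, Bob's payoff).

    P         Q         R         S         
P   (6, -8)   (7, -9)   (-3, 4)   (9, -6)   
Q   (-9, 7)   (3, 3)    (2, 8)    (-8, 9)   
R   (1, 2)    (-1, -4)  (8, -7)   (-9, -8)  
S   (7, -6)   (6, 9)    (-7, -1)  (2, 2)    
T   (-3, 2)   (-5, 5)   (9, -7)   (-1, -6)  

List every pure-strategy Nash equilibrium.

None

Check mutual best responses: a cell is a NE iff neither player can gain by unilaterally deviating.
Alice's best responses — vs P: S (payoff 7); vs Q: P (payoff 7); vs R: T (payoff 9); vs S: P (payoff 9).
Bob's best responses — vs P: R (payoff 4); vs Q: S (payoff 9); vs R: P (payoff 2); vs S: Q (payoff 9); vs T: Q (payoff 5).
No cell has both players best-responding. For instance, Alice's best reply to R is T, but against T Bob prefers Q over R.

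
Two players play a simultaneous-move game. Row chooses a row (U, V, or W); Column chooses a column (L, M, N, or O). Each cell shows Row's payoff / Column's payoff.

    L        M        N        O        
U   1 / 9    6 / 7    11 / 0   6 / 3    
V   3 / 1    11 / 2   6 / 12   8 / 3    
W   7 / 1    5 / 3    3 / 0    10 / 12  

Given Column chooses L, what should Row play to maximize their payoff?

With Column fixed at L, Row's payoffs are: U → 1, V → 3, W → 7.
The maximum is 7, achieved by W.

W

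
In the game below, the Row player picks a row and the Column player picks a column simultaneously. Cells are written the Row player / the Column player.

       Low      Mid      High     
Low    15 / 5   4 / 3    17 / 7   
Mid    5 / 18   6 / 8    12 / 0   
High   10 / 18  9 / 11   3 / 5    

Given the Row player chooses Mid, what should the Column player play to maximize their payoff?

Low

With the Row player fixed at Mid, the Column player's payoffs are: Low → 18, Mid → 8, High → 0.
The maximum is 18, achieved by Low.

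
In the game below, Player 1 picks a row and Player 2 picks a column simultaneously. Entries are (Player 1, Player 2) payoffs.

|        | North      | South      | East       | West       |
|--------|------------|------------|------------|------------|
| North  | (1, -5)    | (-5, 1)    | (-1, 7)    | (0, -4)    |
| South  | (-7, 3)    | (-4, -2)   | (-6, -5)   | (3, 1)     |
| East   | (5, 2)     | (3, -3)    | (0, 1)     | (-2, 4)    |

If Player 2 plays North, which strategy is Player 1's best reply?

East

With Player 2 fixed at North, Player 1's payoffs are: North → 1, South → -7, East → 5.
The maximum is 5, achieved by East.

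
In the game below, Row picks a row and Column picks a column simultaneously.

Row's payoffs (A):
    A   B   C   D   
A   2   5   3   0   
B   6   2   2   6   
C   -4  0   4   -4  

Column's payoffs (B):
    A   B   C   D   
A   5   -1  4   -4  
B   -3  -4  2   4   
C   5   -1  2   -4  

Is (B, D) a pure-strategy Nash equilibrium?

Yes

Holding Column at D: Row gets 6 from B, versus 0 from A, -4 from C. No profitable deviation for Row.
Holding Row at B: Column gets 4 from D, versus -3 from A, -4 from B, 2 from C. No profitable deviation for Column either.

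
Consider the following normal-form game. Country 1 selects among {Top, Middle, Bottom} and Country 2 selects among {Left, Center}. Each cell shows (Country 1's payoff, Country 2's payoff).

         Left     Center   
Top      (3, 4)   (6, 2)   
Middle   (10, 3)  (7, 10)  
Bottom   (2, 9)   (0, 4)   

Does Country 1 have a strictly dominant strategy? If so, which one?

Middle

A strategy is strictly dominant if it gives Country 1 a strictly higher payoff than every other strategy, against every choice by the opponent.
Middle strictly dominates: vs Left: 10 > each of {3, 2}; vs Center: 7 > each of {6, 0}.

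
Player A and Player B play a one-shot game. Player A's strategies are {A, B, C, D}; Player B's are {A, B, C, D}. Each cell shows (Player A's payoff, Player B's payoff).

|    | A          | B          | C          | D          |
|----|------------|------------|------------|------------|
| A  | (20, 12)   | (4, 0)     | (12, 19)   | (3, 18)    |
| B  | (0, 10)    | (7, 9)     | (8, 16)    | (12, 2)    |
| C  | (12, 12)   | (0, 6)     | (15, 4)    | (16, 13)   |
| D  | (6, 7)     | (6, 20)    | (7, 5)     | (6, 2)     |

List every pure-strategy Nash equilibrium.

Check mutual best responses: a cell is a NE iff neither player can gain by unilaterally deviating.
Player A's best responses — vs A: A (payoff 20); vs B: B (payoff 7); vs C: C (payoff 15); vs D: C (payoff 16).
Player B's best responses — vs A: C (payoff 19); vs B: C (payoff 16); vs C: D (payoff 13); vs D: B (payoff 20).
The only mutual best response is (C, D); neither player gains by switching there.

(C, D)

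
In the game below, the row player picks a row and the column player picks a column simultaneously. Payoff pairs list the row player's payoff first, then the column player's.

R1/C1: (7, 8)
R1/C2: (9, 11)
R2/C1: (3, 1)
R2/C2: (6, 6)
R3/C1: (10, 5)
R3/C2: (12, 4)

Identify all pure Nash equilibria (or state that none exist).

(R3, C1)

Find each player's best response to every opponent strategy; NE are the intersections.
The row player's best responses — vs C1: R3 (payoff 10); vs C2: R3 (payoff 12).
The column player's best responses — vs R1: C2 (payoff 11); vs R2: C2 (payoff 6); vs R3: C1 (payoff 5).
The only mutual best response is (R3, C1); neither player gains by switching there.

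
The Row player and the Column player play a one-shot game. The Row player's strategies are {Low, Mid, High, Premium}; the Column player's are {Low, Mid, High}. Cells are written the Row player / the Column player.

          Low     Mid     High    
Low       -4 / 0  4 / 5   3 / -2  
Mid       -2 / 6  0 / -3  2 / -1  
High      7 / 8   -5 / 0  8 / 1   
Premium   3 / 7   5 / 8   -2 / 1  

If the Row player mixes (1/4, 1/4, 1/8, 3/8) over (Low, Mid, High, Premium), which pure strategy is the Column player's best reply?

Low

Compute the Column player's expected payoff from each pure strategy against the given mix.
Low: (1/4)·0 + (1/4)·6 + (1/8)·8 + (3/8)·7 = 41/8
Mid: (1/4)·5 + (1/4)·(-3) + (1/8)·0 + (3/8)·8 = 7/2
High: (1/4)·(-2) + (1/4)·(-1) + (1/8)·1 + (3/8)·1 = -1/4
Highest expected payoff is 41/8, from Low.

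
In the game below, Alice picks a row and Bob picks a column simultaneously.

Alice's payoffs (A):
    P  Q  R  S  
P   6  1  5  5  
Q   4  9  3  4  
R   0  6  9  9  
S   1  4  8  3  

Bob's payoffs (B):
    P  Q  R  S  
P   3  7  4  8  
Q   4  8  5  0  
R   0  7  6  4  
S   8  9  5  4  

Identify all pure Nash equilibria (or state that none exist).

(Q, Q)

A profile is a Nash equilibrium when each player is best-responding to the other.
Alice's best responses — vs P: P (payoff 6); vs Q: Q (payoff 9); vs R: R (payoff 9); vs S: R (payoff 9).
Bob's best responses — vs P: S (payoff 8); vs Q: Q (payoff 8); vs R: Q (payoff 7); vs S: Q (payoff 9).
The only mutual best response is (Q, Q); neither player gains by switching there.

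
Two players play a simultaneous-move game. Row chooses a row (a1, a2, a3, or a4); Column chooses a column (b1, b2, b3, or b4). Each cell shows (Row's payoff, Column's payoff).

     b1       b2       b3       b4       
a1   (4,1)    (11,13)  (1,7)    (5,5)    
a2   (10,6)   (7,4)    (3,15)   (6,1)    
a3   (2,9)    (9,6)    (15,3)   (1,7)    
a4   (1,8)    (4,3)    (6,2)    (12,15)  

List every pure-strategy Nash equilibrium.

Check mutual best responses: a cell is a NE iff neither player can gain by unilaterally deviating.
Row's best responses — vs b1: a2 (payoff 10); vs b2: a1 (payoff 11); vs b3: a3 (payoff 15); vs b4: a4 (payoff 12).
Column's best responses — vs a1: b2 (payoff 13); vs a2: b3 (payoff 15); vs a3: b1 (payoff 9); vs a4: b4 (payoff 15).
Mutual best responses occur at (a1, b2) and (a4, b4); at each, neither player gains by switching.

(a1, b2) and (a4, b4)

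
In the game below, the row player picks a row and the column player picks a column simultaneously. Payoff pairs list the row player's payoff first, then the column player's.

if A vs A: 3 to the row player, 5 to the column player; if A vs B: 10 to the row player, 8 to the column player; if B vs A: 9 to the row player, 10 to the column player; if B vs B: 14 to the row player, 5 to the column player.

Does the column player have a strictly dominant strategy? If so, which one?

Check whether one of the column player's strategies beats all alternatives regardless of what the opponent does.
A is not dominant: against A, B gives 8 > 5.
B is not dominant: against B, A gives 10 > 5.
No single strategy is best against every opponent action.

No strictly dominant strategy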